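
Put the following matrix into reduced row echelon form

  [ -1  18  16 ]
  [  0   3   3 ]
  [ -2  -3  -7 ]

[[1, 0, 2], [0, 1, 1], [0, 0, 0]]

Multiply r1 by -1.
Add 2 times r1 to r3.
Multiply r2 by 1/3.
Add 39 times r2 to r3.
Add 18 times r2 to r1.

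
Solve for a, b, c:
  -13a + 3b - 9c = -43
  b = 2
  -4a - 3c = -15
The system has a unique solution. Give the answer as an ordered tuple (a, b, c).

(4, 2, -1/3)

Form the augmented matrix and row-reduce:
  [ -13  3  -9  |  -43 ]
  [   0  1   0  |    2 ]
  [  -4  0  -3  |  -15 ]
R1 := -1/13·R1
R3 := R3 + 4·R1
R3 := R3 + 12/13·R2
R3 := -13/3·R3
R1 := R1 − 9/13·R3
R1 := R1 + 3/13·R2
Reading off the last column: a = 4, b = 2, c = -1/3.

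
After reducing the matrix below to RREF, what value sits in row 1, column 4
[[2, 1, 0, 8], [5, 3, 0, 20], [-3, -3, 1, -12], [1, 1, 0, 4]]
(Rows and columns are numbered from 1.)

4

R1 := 1/2·R1
  [  1  1/2  0    4 ]
  [  5    3  0   20 ]
  [ -3   -3  1  -12 ]
  [  1    1  0    4 ]
R2 := R2 − 5·R1
  [  1  1/2  0    4 ]
  [  0  1/2  0    0 ]
  [ -3   -3  1  -12 ]
  [  1    1  0    4 ]
R3 := R3 + 3·R1
  [ 1   1/2  0  4 ]
  [ 0   1/2  0  0 ]
  [ 0  -3/2  1  0 ]
  [ 1     1  0  4 ]
R4 := R4 − R1
  [ 1   1/2  0  4 ]
  [ 0   1/2  0  0 ]
  [ 0  -3/2  1  0 ]
  [ 0   1/2  0  0 ]
R2 := 2·R2
  [ 1   1/2  0  4 ]
  [ 0     1  0  0 ]
  [ 0  -3/2  1  0 ]
  [ 0   1/2  0  0 ]
R3 := R3 + 3/2·R2
  [ 1  1/2  0  4 ]
  [ 0    1  0  0 ]
  [ 0    0  1  0 ]
  [ 0  1/2  0  0 ]
R4 := R4 − 1/2·R2
  [ 1  1/2  0  4 ]
  [ 0    1  0  0 ]
  [ 0    0  1  0 ]
  [ 0    0  0  0 ]
R1 := R1 − 1/2·R2
  [ 1  0  0  4 ]
  [ 0  1  0  0 ]
  [ 0  0  1  0 ]
  [ 0  0  0  0 ]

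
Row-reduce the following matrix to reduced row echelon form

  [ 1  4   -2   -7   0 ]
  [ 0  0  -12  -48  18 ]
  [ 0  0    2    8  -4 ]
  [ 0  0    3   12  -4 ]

R2 ← -1/12·R2
R3 ← R3 − 2·R2
R4 ← R4 − 3·R2
R3 ← -1·R3
R4 ← R4 − 1/2·R3
R2 ← R2 + 3/2·R3
R1 ← R1 + 2·R2

[[1, 4, 0, 1, 0], [0, 0, 1, 4, 0], [0, 0, 0, 0, 1], [0, 0, 0, 0, 0]]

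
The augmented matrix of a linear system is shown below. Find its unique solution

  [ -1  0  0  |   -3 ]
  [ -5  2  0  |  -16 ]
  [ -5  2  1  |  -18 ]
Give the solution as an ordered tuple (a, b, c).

(3, -1/2, -2)

R1 -> -1·R1
  [  1  0  0  |    3 ]
  [ -5  2  0  |  -16 ]
  [ -5  2  1  |  -18 ]
R2 -> R2 + 5·R1
  [  1  0  0  |    3 ]
  [  0  2  0  |   -1 ]
  [ -5  2  1  |  -18 ]
R3 -> R3 + 5·R1
  [ 1  0  0  |   3 ]
  [ 0  2  0  |  -1 ]
  [ 0  2  1  |  -3 ]
R2 -> 1/2·R2
  [ 1  0  0  |     3 ]
  [ 0  1  0  |  -1/2 ]
  [ 0  2  1  |    -3 ]
R3 -> R3 − 2·R2
  [ 1  0  0  |     3 ]
  [ 0  1  0  |  -1/2 ]
  [ 0  0  1  |    -2 ]
Reading off the last column: a = 3, b = -1/2, c = -2.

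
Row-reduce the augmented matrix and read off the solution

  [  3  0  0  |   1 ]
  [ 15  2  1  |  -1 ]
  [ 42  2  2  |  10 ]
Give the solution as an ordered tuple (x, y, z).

r1 -> 1/3·r1
  [  1  0  0  |  1/3 ]
  [ 15  2  1  |   -1 ]
  [ 42  2  2  |   10 ]
r2 -> r2 − 15·r1
  [  1  0  0  |  1/3 ]
  [  0  2  1  |   -6 ]
  [ 42  2  2  |   10 ]
r3 -> r3 − 42·r1
  [ 1  0  0  |  1/3 ]
  [ 0  2  1  |   -6 ]
  [ 0  2  2  |   -4 ]
r2 -> 1/2·r2
  [ 1  0    0  |  1/3 ]
  [ 0  1  1/2  |   -3 ]
  [ 0  2    2  |   -4 ]
r3 -> r3 − 2·r2
  [ 1  0    0  |  1/3 ]
  [ 0  1  1/2  |   -3 ]
  [ 0  0    1  |    2 ]
r2 -> r2 − 1/2·r3
  [ 1  0  0  |  1/3 ]
  [ 0  1  0  |   -4 ]
  [ 0  0  1  |    2 ]
Reading off the last column: x = 1/3, y = -4, z = 2.

(1/3, -4, 2)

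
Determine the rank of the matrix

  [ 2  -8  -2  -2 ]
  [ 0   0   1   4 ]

r1 → 1/2·r1
  [ 1  -4  -1  -1 ]
  [ 0   0   1   4 ]
r1 → r1 + r2
  [ 1  -4  0  3 ]
  [ 0   0  1  4 ]
The reduced form has 2 nonzero rows.

rank = 2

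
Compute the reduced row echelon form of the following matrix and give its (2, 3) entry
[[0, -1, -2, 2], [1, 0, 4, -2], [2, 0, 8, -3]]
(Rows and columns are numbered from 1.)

2

Swap r1 and r2.
  [ 1   0   4  -2 ]
  [ 0  -1  -2   2 ]
  [ 2   0   8  -3 ]
Subtract 2 times r1 from r3.
  [ 1   0   4  -2 ]
  [ 0  -1  -2   2 ]
  [ 0   0   0   1 ]
Multiply r2 by -1.
  [ 1  0  4  -2 ]
  [ 0  1  2  -2 ]
  [ 0  0  0   1 ]
Add 2 times r3 to r2.
  [ 1  0  4  -2 ]
  [ 0  1  2   0 ]
  [ 0  0  0   1 ]
Add 2 times r3 to r1.
  [ 1  0  4  0 ]
  [ 0  1  2  0 ]
  [ 0  0  0  1 ]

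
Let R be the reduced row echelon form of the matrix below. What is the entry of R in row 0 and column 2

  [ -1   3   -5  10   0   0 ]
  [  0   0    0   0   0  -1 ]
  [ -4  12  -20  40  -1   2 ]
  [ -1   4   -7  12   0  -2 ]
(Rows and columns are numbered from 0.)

ρ1 := -1·ρ1
  [  1  -3    5  -10   0   0 ]
  [  0   0    0    0   0  -1 ]
  [ -4  12  -20   40  -1   2 ]
  [ -1   4   -7   12   0  -2 ]
ρ3 := ρ3 + 4·ρ1
  [  1  -3   5  -10   0   0 ]
  [  0   0   0    0   0  -1 ]
  [  0   0   0    0  -1   2 ]
  [ -1   4  -7   12   0  -2 ]
ρ4 := ρ4 + ρ1
  [ 1  -3   5  -10   0   0 ]
  [ 0   0   0    0   0  -1 ]
  [ 0   0   0    0  -1   2 ]
  [ 0   1  -2    2   0  -2 ]
ρ2 ↔ ρ4
  [ 1  -3   5  -10   0   0 ]
  [ 0   1  -2    2   0  -2 ]
  [ 0   0   0    0  -1   2 ]
  [ 0   0   0    0   0  -1 ]
ρ3 := -1·ρ3
  [ 1  -3   5  -10  0   0 ]
  [ 0   1  -2    2  0  -2 ]
  [ 0   0   0    0  1  -2 ]
  [ 0   0   0    0  0  -1 ]
ρ4 := -1·ρ4
  [ 1  -3   5  -10  0   0 ]
  [ 0   1  -2    2  0  -2 ]
  [ 0   0   0    0  1  -2 ]
  [ 0   0   0    0  0   1 ]
ρ3 := ρ3 + 2·ρ4
  [ 1  -3   5  -10  0   0 ]
  [ 0   1  -2    2  0  -2 ]
  [ 0   0   0    0  1   0 ]
  [ 0   0   0    0  0   1 ]
ρ2 := ρ2 + 2·ρ4
  [ 1  -3   5  -10  0  0 ]
  [ 0   1  -2    2  0  0 ]
  [ 0   0   0    0  1  0 ]
  [ 0   0   0    0  0  1 ]
ρ1 := ρ1 + 3·ρ2
  [ 1  0  -1  -4  0  0 ]
  [ 0  1  -2   2  0  0 ]
  [ 0  0   0   0  1  0 ]
  [ 0  0   0   0  0  1 ]

-1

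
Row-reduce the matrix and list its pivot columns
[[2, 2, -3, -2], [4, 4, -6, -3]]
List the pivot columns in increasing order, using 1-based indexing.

1, 4

R1 := 1/2·R1
R2 := R2 − 4·R1
R1 := R1 + R2
Pivot columns are the columns containing a leading 1.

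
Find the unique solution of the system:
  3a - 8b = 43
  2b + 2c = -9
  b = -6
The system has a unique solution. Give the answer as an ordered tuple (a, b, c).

(-5/3, -6, 3/2)

Form the augmented matrix and row-reduce:
  [ 3  -8  0  |  43 ]
  [ 0   2  2  |  -9 ]
  [ 0   1  0  |  -6 ]
R1 := 1/3·R1
  [ 1  -8/3  0  |  43/3 ]
  [ 0     2  2  |    -9 ]
  [ 0     1  0  |    -6 ]
R2 := 1/2·R2
  [ 1  -8/3  0  |  43/3 ]
  [ 0     1  1  |  -9/2 ]
  [ 0     1  0  |    -6 ]
R3 := R3 − R2
  [ 1  -8/3   0  |  43/3 ]
  [ 0     1   1  |  -9/2 ]
  [ 0     0  -1  |  -3/2 ]
R3 := -1·R3
  [ 1  -8/3  0  |  43/3 ]
  [ 0     1  1  |  -9/2 ]
  [ 0     0  1  |   3/2 ]
R2 := R2 − R3
  [ 1  -8/3  0  |  43/3 ]
  [ 0     1  0  |    -6 ]
  [ 0     0  1  |   3/2 ]
R1 := R1 + 8/3·R2
  [ 1  0  0  |  -5/3 ]
  [ 0  1  0  |    -6 ]
  [ 0  0  1  |   3/2 ]
Reading off the last column: a = -5/3, b = -6, c = 3/2.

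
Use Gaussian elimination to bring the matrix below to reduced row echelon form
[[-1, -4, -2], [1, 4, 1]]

R1 -> -1·R1
  [ 1  4  2 ]
  [ 1  4  1 ]
R2 -> R2 − R1
  [ 1  4   2 ]
  [ 0  0  -1 ]
R2 -> -1·R2
  [ 1  4  2 ]
  [ 0  0  1 ]
R1 -> R1 − 2·R2
  [ 1  4  0 ]
  [ 0  0  1 ]

[[1, 4, 0], [0, 0, 1]]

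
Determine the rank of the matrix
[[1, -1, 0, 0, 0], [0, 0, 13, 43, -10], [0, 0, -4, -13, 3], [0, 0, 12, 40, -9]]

rank = 4

Multiply R2 by 1/13.
  [ 1  -1   0      0       0 ]
  [ 0   0   1  43/13  -10/13 ]
  [ 0   0  -4    -13       3 ]
  [ 0   0  12     40      -9 ]
Add 4 times R2 to R3.
  [ 1  -1   0      0       0 ]
  [ 0   0   1  43/13  -10/13 ]
  [ 0   0   0   3/13   -1/13 ]
  [ 0   0  12     40      -9 ]
Subtract 12 times R2 from R4.
  [ 1  -1  0      0       0 ]
  [ 0   0  1  43/13  -10/13 ]
  [ 0   0  0   3/13   -1/13 ]
  [ 0   0  0   4/13    3/13 ]
Multiply R3 by 13/3.
  [ 1  -1  0      0       0 ]
  [ 0   0  1  43/13  -10/13 ]
  [ 0   0  0      1    -1/3 ]
  [ 0   0  0   4/13    3/13 ]
Subtract 4/13 times R3 from R4.
  [ 1  -1  0      0       0 ]
  [ 0   0  1  43/13  -10/13 ]
  [ 0   0  0      1    -1/3 ]
  [ 0   0  0      0     1/3 ]
Multiply R4 by 3.
  [ 1  -1  0      0       0 ]
  [ 0   0  1  43/13  -10/13 ]
  [ 0   0  0      1    -1/3 ]
  [ 0   0  0      0       1 ]
Add 1/3 times R4 to R3.
  [ 1  -1  0      0       0 ]
  [ 0   0  1  43/13  -10/13 ]
  [ 0   0  0      1       0 ]
  [ 0   0  0      0       1 ]
Add 10/13 times R4 to R2.
  [ 1  -1  0      0  0 ]
  [ 0   0  1  43/13  0 ]
  [ 0   0  0      1  0 ]
  [ 0   0  0      0  1 ]
Subtract 43/13 times R3 from R2.
  [ 1  -1  0  0  0 ]
  [ 0   0  1  0  0 ]
  [ 0   0  0  1  0 ]
  [ 0   0  0  0  1 ]
The reduced form has 4 nonzero rows.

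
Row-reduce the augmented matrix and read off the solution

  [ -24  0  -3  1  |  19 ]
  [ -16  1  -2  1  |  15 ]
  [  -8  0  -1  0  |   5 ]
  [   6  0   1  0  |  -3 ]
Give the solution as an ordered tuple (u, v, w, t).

(-1, 1, 3, 4)

Multiply r1 by -1/24.
  [   1  0  1/8  -1/24  |  -19/24 ]
  [ -16  1   -2      1  |      15 ]
  [  -8  0   -1      0  |       5 ]
  [   6  0    1      0  |      -3 ]
Add 16 times r1 to r2.
  [  1  0  1/8  -1/24  |  -19/24 ]
  [  0  1    0    1/3  |     7/3 ]
  [ -8  0   -1      0  |       5 ]
  [  6  0    1      0  |      -3 ]
Add 8 times r1 to r3.
  [ 1  0  1/8  -1/24  |  -19/24 ]
  [ 0  1    0    1/3  |     7/3 ]
  [ 0  0    0   -1/3  |    -4/3 ]
  [ 6  0    1      0  |      -3 ]
Subtract 6 times r1 from r4.
  [ 1  0  1/8  -1/24  |  -19/24 ]
  [ 0  1    0    1/3  |     7/3 ]
  [ 0  0    0   -1/3  |    -4/3 ]
  [ 0  0  1/4    1/4  |     7/4 ]
Swap r3 and r4.
  [ 1  0  1/8  -1/24  |  -19/24 ]
  [ 0  1    0    1/3  |     7/3 ]
  [ 0  0  1/4    1/4  |     7/4 ]
  [ 0  0    0   -1/3  |    -4/3 ]
Multiply r3 by 4.
  [ 1  0  1/8  -1/24  |  -19/24 ]
  [ 0  1    0    1/3  |     7/3 ]
  [ 0  0    1      1  |       7 ]
  [ 0  0    0   -1/3  |    -4/3 ]
Multiply r4 by -3.
  [ 1  0  1/8  -1/24  |  -19/24 ]
  [ 0  1    0    1/3  |     7/3 ]
  [ 0  0    1      1  |       7 ]
  [ 0  0    0      1  |       4 ]
Subtract r4 from r3.
  [ 1  0  1/8  -1/24  |  -19/24 ]
  [ 0  1    0    1/3  |     7/3 ]
  [ 0  0    1      0  |       3 ]
  [ 0  0    0      1  |       4 ]
Subtract 1/3 times r4 from r2.
  [ 1  0  1/8  -1/24  |  -19/24 ]
  [ 0  1    0      0  |       1 ]
  [ 0  0    1      0  |       3 ]
  [ 0  0    0      1  |       4 ]
Add 1/24 times r4 to r1.
  [ 1  0  1/8  0  |  -5/8 ]
  [ 0  1    0  0  |     1 ]
  [ 0  0    1  0  |     3 ]
  [ 0  0    0  1  |     4 ]
Subtract 1/8 times r3 from r1.
  [ 1  0  0  0  |  -1 ]
  [ 0  1  0  0  |   1 ]
  [ 0  0  1  0  |   3 ]
  [ 0  0  0  1  |   4 ]
Reading off the last column: u = -1, v = 1, w = 3, t = 4.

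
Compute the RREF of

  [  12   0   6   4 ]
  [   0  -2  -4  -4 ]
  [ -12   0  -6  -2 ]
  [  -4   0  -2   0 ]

r1 ← 1/12·r1
  [   1   0  1/2  1/3 ]
  [   0  -2   -4   -4 ]
  [ -12   0   -6   -2 ]
  [  -4   0   -2    0 ]
r3 ← r3 + 12·r1
  [  1   0  1/2  1/3 ]
  [  0  -2   -4   -4 ]
  [  0   0    0    2 ]
  [ -4   0   -2    0 ]
r4 ← r4 + 4·r1
  [ 1   0  1/2  1/3 ]
  [ 0  -2   -4   -4 ]
  [ 0   0    0    2 ]
  [ 0   0    0  4/3 ]
r2 ← -1/2·r2
  [ 1  0  1/2  1/3 ]
  [ 0  1    2    2 ]
  [ 0  0    0    2 ]
  [ 0  0    0  4/3 ]
r3 ← 1/2·r3
  [ 1  0  1/2  1/3 ]
  [ 0  1    2    2 ]
  [ 0  0    0    1 ]
  [ 0  0    0  4/3 ]
r4 ← r4 − 4/3·r3
  [ 1  0  1/2  1/3 ]
  [ 0  1    2    2 ]
  [ 0  0    0    1 ]
  [ 0  0    0    0 ]
r2 ← r2 − 2·r3
  [ 1  0  1/2  1/3 ]
  [ 0  1    2    0 ]
  [ 0  0    0    1 ]
  [ 0  0    0    0 ]
r1 ← r1 − 1/3·r3
  [ 1  0  1/2  0 ]
  [ 0  1    2  0 ]
  [ 0  0    0  1 ]
  [ 0  0    0  0 ]

[[1, 0, 1/2, 0], [0, 1, 2, 0], [0, 0, 0, 1], [0, 0, 0, 0]]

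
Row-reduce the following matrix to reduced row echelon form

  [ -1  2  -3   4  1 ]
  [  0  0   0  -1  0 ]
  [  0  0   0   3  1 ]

[[1, -2, 3, 0, 0], [0, 0, 0, 1, 0], [0, 0, 0, 0, 1]]

ρ1 -> -1·ρ1
  [ 1  -2  3  -4  -1 ]
  [ 0   0  0  -1   0 ]
  [ 0   0  0   3   1 ]
ρ2 -> -1·ρ2
  [ 1  -2  3  -4  -1 ]
  [ 0   0  0   1   0 ]
  [ 0   0  0   3   1 ]
ρ3 -> ρ3 − 3·ρ2
  [ 1  -2  3  -4  -1 ]
  [ 0   0  0   1   0 ]
  [ 0   0  0   0   1 ]
ρ1 -> ρ1 + ρ3
  [ 1  -2  3  -4  0 ]
  [ 0   0  0   1  0 ]
  [ 0   0  0   0  1 ]
ρ1 -> ρ1 + 4·ρ2
  [ 1  -2  3  0  0 ]
  [ 0   0  0  1  0 ]
  [ 0   0  0  0  1 ]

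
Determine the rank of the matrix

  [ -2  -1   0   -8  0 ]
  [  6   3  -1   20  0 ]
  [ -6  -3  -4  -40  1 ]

rank = 3

R1 ← -1/2·R1
R2 ← R2 − 6·R1
R3 ← R3 + 6·R1
R2 ← -1·R2
R3 ← R3 + 4·R2
The reduced form has 3 nonzero rows.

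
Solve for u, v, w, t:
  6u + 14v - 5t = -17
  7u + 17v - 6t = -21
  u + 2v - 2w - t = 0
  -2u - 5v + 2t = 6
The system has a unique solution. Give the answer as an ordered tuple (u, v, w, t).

Form the augmented matrix and row-reduce:
  [  6  14   0  -5  |  -17 ]
  [  7  17   0  -6  |  -21 ]
  [  1   2  -2  -1  |    0 ]
  [ -2  -5   0   2  |    6 ]
ρ1 ← 1/6·ρ1
  [  1  7/3   0  -5/6  |  -17/6 ]
  [  7   17   0    -6  |    -21 ]
  [  1    2  -2    -1  |      0 ]
  [ -2   -5   0     2  |      6 ]
ρ2 ← ρ2 − 7·ρ1
  [  1  7/3   0  -5/6  |  -17/6 ]
  [  0  2/3   0  -1/6  |   -7/6 ]
  [  1    2  -2    -1  |      0 ]
  [ -2   -5   0     2  |      6 ]
ρ3 ← ρ3 − ρ1
  [  1   7/3   0  -5/6  |  -17/6 ]
  [  0   2/3   0  -1/6  |   -7/6 ]
  [  0  -1/3  -2  -1/6  |   17/6 ]
  [ -2    -5   0     2  |      6 ]
ρ4 ← ρ4 + 2·ρ1
  [ 1   7/3   0  -5/6  |  -17/6 ]
  [ 0   2/3   0  -1/6  |   -7/6 ]
  [ 0  -1/3  -2  -1/6  |   17/6 ]
  [ 0  -1/3   0   1/3  |    1/3 ]
ρ2 ← 3/2·ρ2
  [ 1   7/3   0  -5/6  |  -17/6 ]
  [ 0     1   0  -1/4  |   -7/4 ]
  [ 0  -1/3  -2  -1/6  |   17/6 ]
  [ 0  -1/3   0   1/3  |    1/3 ]
ρ3 ← ρ3 + 1/3·ρ2
  [ 1   7/3   0  -5/6  |  -17/6 ]
  [ 0     1   0  -1/4  |   -7/4 ]
  [ 0     0  -2  -1/4  |    9/4 ]
  [ 0  -1/3   0   1/3  |    1/3 ]
ρ4 ← ρ4 + 1/3·ρ2
  [ 1  7/3   0  -5/6  |  -17/6 ]
  [ 0    1   0  -1/4  |   -7/4 ]
  [ 0    0  -2  -1/4  |    9/4 ]
  [ 0    0   0   1/4  |   -1/4 ]
ρ3 ← -1/2·ρ3
  [ 1  7/3  0  -5/6  |  -17/6 ]
  [ 0    1  0  -1/4  |   -7/4 ]
  [ 0    0  1   1/8  |   -9/8 ]
  [ 0    0  0   1/4  |   -1/4 ]
ρ4 ← 4·ρ4
  [ 1  7/3  0  -5/6  |  -17/6 ]
  [ 0    1  0  -1/4  |   -7/4 ]
  [ 0    0  1   1/8  |   -9/8 ]
  [ 0    0  0     1  |     -1 ]
ρ3 ← ρ3 − 1/8·ρ4
  [ 1  7/3  0  -5/6  |  -17/6 ]
  [ 0    1  0  -1/4  |   -7/4 ]
  [ 0    0  1     0  |     -1 ]
  [ 0    0  0     1  |     -1 ]
ρ2 ← ρ2 + 1/4·ρ4
  [ 1  7/3  0  -5/6  |  -17/6 ]
  [ 0    1  0     0  |     -2 ]
  [ 0    0  1     0  |     -1 ]
  [ 0    0  0     1  |     -1 ]
ρ1 ← ρ1 + 5/6·ρ4
  [ 1  7/3  0  0  |  -11/3 ]
  [ 0    1  0  0  |     -2 ]
  [ 0    0  1  0  |     -1 ]
  [ 0    0  0  1  |     -1 ]
ρ1 ← ρ1 − 7/3·ρ2
  [ 1  0  0  0  |   1 ]
  [ 0  1  0  0  |  -2 ]
  [ 0  0  1  0  |  -1 ]
  [ 0  0  0  1  |  -1 ]
Reading off the last column: u = 1, v = -2, w = -1, t = -1.

(1, -2, -1, -1)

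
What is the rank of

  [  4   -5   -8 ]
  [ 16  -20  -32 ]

rank = 1

r1 ← 1/4·r1
  [  1  -5/4   -2 ]
  [ 16   -20  -32 ]
r2 ← r2 − 16·r1
  [ 1  -5/4  -2 ]
  [ 0     0   0 ]
The reduced form has 1 nonzero row.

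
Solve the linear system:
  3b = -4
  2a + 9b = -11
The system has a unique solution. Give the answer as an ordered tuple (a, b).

(1/2, -4/3)

Form the augmented matrix and row-reduce:
  [ 0  3  |   -4 ]
  [ 2  9  |  -11 ]
ρ1 <=> ρ2
  [ 2  9  |  -11 ]
  [ 0  3  |   -4 ]
ρ1 -> 1/2·ρ1
  [ 1  9/2  |  -11/2 ]
  [ 0    3  |     -4 ]
ρ2 -> 1/3·ρ2
  [ 1  9/2  |  -11/2 ]
  [ 0    1  |   -4/3 ]
ρ1 -> ρ1 − 9/2·ρ2
  [ 1  0  |   1/2 ]
  [ 0  1  |  -4/3 ]
Reading off the last column: a = 1/2, b = -4/3.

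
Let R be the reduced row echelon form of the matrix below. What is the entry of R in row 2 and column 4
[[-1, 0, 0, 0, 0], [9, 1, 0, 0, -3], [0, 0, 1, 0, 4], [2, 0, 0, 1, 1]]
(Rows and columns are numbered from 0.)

R1 → -1·R1
  [ 1  0  0  0   0 ]
  [ 9  1  0  0  -3 ]
  [ 0  0  1  0   4 ]
  [ 2  0  0  1   1 ]
R2 → R2 − 9·R1
  [ 1  0  0  0   0 ]
  [ 0  1  0  0  -3 ]
  [ 0  0  1  0   4 ]
  [ 2  0  0  1   1 ]
R4 → R4 − 2·R1
  [ 1  0  0  0   0 ]
  [ 0  1  0  0  -3 ]
  [ 0  0  1  0   4 ]
  [ 0  0  0  1   1 ]

4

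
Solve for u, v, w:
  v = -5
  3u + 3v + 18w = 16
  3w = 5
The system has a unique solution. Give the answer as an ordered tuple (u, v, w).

Form the augmented matrix and row-reduce:
  [ 0  1   0  |  -5 ]
  [ 3  3  18  |  16 ]
  [ 0  0   3  |   5 ]
r1 ↔ r2
r1 -> 1/3·r1
r3 -> 1/3·r3
r1 -> r1 − 6·r3
r1 -> r1 − r2
Reading off the last column: u = 1/3, v = -5, w = 5/3.

(1/3, -5, 5/3)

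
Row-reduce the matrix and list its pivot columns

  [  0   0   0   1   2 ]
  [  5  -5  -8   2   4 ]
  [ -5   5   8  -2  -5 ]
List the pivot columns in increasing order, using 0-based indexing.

ρ1 <-> ρ2
  [  5  -5  -8   2   4 ]
  [  0   0   0   1   2 ]
  [ -5   5   8  -2  -5 ]
ρ1 := 1/5·ρ1
  [  1  -1  -8/5  2/5  4/5 ]
  [  0   0     0    1    2 ]
  [ -5   5     8   -2   -5 ]
ρ3 := ρ3 + 5·ρ1
  [ 1  -1  -8/5  2/5  4/5 ]
  [ 0   0     0    1    2 ]
  [ 0   0     0    0   -1 ]
ρ3 := -1·ρ3
  [ 1  -1  -8/5  2/5  4/5 ]
  [ 0   0     0    1    2 ]
  [ 0   0     0    0    1 ]
ρ2 := ρ2 − 2·ρ3
  [ 1  -1  -8/5  2/5  4/5 ]
  [ 0   0     0    1    0 ]
  [ 0   0     0    0    1 ]
ρ1 := ρ1 − 4/5·ρ3
  [ 1  -1  -8/5  2/5  0 ]
  [ 0   0     0    1  0 ]
  [ 0   0     0    0  1 ]
ρ1 := ρ1 − 2/5·ρ2
  [ 1  -1  -8/5  0  0 ]
  [ 0   0     0  1  0 ]
  [ 0   0     0  0  1 ]
Pivot columns are the columns containing a leading 1.

0, 3, 4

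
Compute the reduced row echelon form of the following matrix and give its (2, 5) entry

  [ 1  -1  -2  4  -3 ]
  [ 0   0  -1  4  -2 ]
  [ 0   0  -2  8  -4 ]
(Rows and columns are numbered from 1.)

Multiply R2 by -1.
  [ 1  -1  -2   4  -3 ]
  [ 0   0   1  -4   2 ]
  [ 0   0  -2   8  -4 ]
Add 2 times R2 to R3.
  [ 1  -1  -2   4  -3 ]
  [ 0   0   1  -4   2 ]
  [ 0   0   0   0   0 ]
Add 2 times R2 to R1.
  [ 1  -1  0  -4  1 ]
  [ 0   0  1  -4  2 ]
  [ 0   0  0   0  0 ]

2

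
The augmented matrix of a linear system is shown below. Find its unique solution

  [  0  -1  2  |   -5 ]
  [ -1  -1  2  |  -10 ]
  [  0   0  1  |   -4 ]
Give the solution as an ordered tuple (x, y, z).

(5, -3, -4)

ρ1 <-> ρ2
  [ -1  -1  2  |  -10 ]
  [  0  -1  2  |   -5 ]
  [  0   0  1  |   -4 ]
ρ1 → -1·ρ1
  [ 1   1  -2  |  10 ]
  [ 0  -1   2  |  -5 ]
  [ 0   0   1  |  -4 ]
ρ2 → -1·ρ2
  [ 1  1  -2  |  10 ]
  [ 0  1  -2  |   5 ]
  [ 0  0   1  |  -4 ]
ρ2 → ρ2 + 2·ρ3
  [ 1  1  -2  |  10 ]
  [ 0  1   0  |  -3 ]
  [ 0  0   1  |  -4 ]
ρ1 → ρ1 + 2·ρ3
  [ 1  1  0  |   2 ]
  [ 0  1  0  |  -3 ]
  [ 0  0  1  |  -4 ]
ρ1 → ρ1 − ρ2
  [ 1  0  0  |   5 ]
  [ 0  1  0  |  -3 ]
  [ 0  0  1  |  -4 ]
Reading off the last column: x = 5, y = -3, z = -4.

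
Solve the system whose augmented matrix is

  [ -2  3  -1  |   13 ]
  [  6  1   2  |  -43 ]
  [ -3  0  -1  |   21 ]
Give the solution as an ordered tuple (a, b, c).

(-5, -1, -6)

R1 := -1/2·R1
  [  1  -3/2  1/2  |  -13/2 ]
  [  6     1    2  |    -43 ]
  [ -3     0   -1  |     21 ]
R2 := R2 − 6·R1
  [  1  -3/2  1/2  |  -13/2 ]
  [  0    10   -1  |     -4 ]
  [ -3     0   -1  |     21 ]
R3 := R3 + 3·R1
  [ 1  -3/2  1/2  |  -13/2 ]
  [ 0    10   -1  |     -4 ]
  [ 0  -9/2  1/2  |    3/2 ]
R2 := 1/10·R2
  [ 1  -3/2    1/2  |  -13/2 ]
  [ 0     1  -1/10  |   -2/5 ]
  [ 0  -9/2    1/2  |    3/2 ]
R3 := R3 + 9/2·R2
  [ 1  -3/2    1/2  |  -13/2 ]
  [ 0     1  -1/10  |   -2/5 ]
  [ 0     0   1/20  |  -3/10 ]
R3 := 20·R3
  [ 1  -3/2    1/2  |  -13/2 ]
  [ 0     1  -1/10  |   -2/5 ]
  [ 0     0      1  |     -6 ]
R2 := R2 + 1/10·R3
  [ 1  -3/2  1/2  |  -13/2 ]
  [ 0     1    0  |     -1 ]
  [ 0     0    1  |     -6 ]
R1 := R1 − 1/2·R3
  [ 1  -3/2  0  |  -7/2 ]
  [ 0     1  0  |    -1 ]
  [ 0     0  1  |    -6 ]
R1 := R1 + 3/2·R2
  [ 1  0  0  |  -5 ]
  [ 0  1  0  |  -1 ]
  [ 0  0  1  |  -6 ]
Reading off the last column: a = -5, b = -1, c = -6.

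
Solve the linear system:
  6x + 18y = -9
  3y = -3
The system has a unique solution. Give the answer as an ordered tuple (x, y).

Form the augmented matrix and row-reduce:
  [ 6  18  |  -9 ]
  [ 0   3  |  -3 ]
Multiply R1 by 1/6.
  [ 1  3  |  -3/2 ]
  [ 0  3  |    -3 ]
Multiply R2 by 1/3.
  [ 1  3  |  -3/2 ]
  [ 0  1  |    -1 ]
Subtract 3 times R2 from R1.
  [ 1  0  |  3/2 ]
  [ 0  1  |   -1 ]
Reading off the last column: x = 3/2, y = -1.

(3/2, -1)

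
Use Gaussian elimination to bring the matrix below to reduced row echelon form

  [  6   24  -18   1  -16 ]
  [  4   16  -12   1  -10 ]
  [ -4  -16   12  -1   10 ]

R1 → 1/6·R1
  [  1    4   -3  1/6  -8/3 ]
  [  4   16  -12    1   -10 ]
  [ -4  -16   12   -1    10 ]
R2 → R2 − 4·R1
  [  1    4  -3  1/6  -8/3 ]
  [  0    0   0  1/3   2/3 ]
  [ -4  -16  12   -1    10 ]
R3 → R3 + 4·R1
  [ 1  4  -3   1/6  -8/3 ]
  [ 0  0   0   1/3   2/3 ]
  [ 0  0   0  -1/3  -2/3 ]
R2 → 3·R2
  [ 1  4  -3   1/6  -8/3 ]
  [ 0  0   0     1     2 ]
  [ 0  0   0  -1/3  -2/3 ]
R3 → R3 + 1/3·R2
  [ 1  4  -3  1/6  -8/3 ]
  [ 0  0   0    1     2 ]
  [ 0  0   0    0     0 ]
R1 → R1 − 1/6·R2
  [ 1  4  -3  0  -3 ]
  [ 0  0   0  1   2 ]
  [ 0  0   0  0   0 ]

[[1, 4, -3, 0, -3], [0, 0, 0, 1, 2], [0, 0, 0, 0, 0]]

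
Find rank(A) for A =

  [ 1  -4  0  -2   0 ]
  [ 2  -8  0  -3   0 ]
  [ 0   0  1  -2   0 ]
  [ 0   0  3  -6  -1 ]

rank = 4

ρ2 ← ρ2 − 2·ρ1
  [ 1  -4  0  -2   0 ]
  [ 0   0  0   1   0 ]
  [ 0   0  1  -2   0 ]
  [ 0   0  3  -6  -1 ]
ρ2 <-> ρ3
  [ 1  -4  0  -2   0 ]
  [ 0   0  1  -2   0 ]
  [ 0   0  0   1   0 ]
  [ 0   0  3  -6  -1 ]
ρ4 ← ρ4 − 3·ρ2
  [ 1  -4  0  -2   0 ]
  [ 0   0  1  -2   0 ]
  [ 0   0  0   1   0 ]
  [ 0   0  0   0  -1 ]
ρ4 ← -1·ρ4
  [ 1  -4  0  -2  0 ]
  [ 0   0  1  -2  0 ]
  [ 0   0  0   1  0 ]
  [ 0   0  0   0  1 ]
ρ2 ← ρ2 + 2·ρ3
  [ 1  -4  0  -2  0 ]
  [ 0   0  1   0  0 ]
  [ 0   0  0   1  0 ]
  [ 0   0  0   0  1 ]
ρ1 ← ρ1 + 2·ρ3
  [ 1  -4  0  0  0 ]
  [ 0   0  1  0  0 ]
  [ 0   0  0  1  0 ]
  [ 0   0  0  0  1 ]
The reduced form has 4 nonzero rows.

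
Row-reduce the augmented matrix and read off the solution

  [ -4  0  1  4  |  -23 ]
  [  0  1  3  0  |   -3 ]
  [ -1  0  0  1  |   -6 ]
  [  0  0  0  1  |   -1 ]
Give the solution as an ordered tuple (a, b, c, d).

(5, -6, 1, -1)

r1 -> -1/4·r1
  [  1  0  -1/4  -1  |  23/4 ]
  [  0  1     3   0  |    -3 ]
  [ -1  0     0   1  |    -6 ]
  [  0  0     0   1  |    -1 ]
r3 -> r3 + r1
  [ 1  0  -1/4  -1  |  23/4 ]
  [ 0  1     3   0  |    -3 ]
  [ 0  0  -1/4   0  |  -1/4 ]
  [ 0  0     0   1  |    -1 ]
r3 -> -4·r3
  [ 1  0  -1/4  -1  |  23/4 ]
  [ 0  1     3   0  |    -3 ]
  [ 0  0     1   0  |     1 ]
  [ 0  0     0   1  |    -1 ]
r1 -> r1 + r4
  [ 1  0  -1/4  0  |  19/4 ]
  [ 0  1     3  0  |    -3 ]
  [ 0  0     1  0  |     1 ]
  [ 0  0     0  1  |    -1 ]
r2 -> r2 − 3·r3
  [ 1  0  -1/4  0  |  19/4 ]
  [ 0  1     0  0  |    -6 ]
  [ 0  0     1  0  |     1 ]
  [ 0  0     0  1  |    -1 ]
r1 -> r1 + 1/4·r3
  [ 1  0  0  0  |   5 ]
  [ 0  1  0  0  |  -6 ]
  [ 0  0  1  0  |   1 ]
  [ 0  0  0  1  |  -1 ]
Reading off the last column: a = 5, b = -6, c = 1, d = -1.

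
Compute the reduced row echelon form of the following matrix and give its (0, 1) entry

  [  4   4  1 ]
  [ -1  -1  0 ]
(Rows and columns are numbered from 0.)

1

R1 := 1/4·R1
  [  1   1  1/4 ]
  [ -1  -1    0 ]
R2 := R2 + R1
  [ 1  1  1/4 ]
  [ 0  0  1/4 ]
R2 := 4·R2
  [ 1  1  1/4 ]
  [ 0  0    1 ]
R1 := R1 − 1/4·R2
  [ 1  1  0 ]
  [ 0  0  1 ]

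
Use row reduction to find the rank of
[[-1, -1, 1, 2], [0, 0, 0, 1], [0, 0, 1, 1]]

ρ1 ← -1·ρ1
  [ 1  1  -1  -2 ]
  [ 0  0   0   1 ]
  [ 0  0   1   1 ]
ρ2 <-> ρ3
  [ 1  1  -1  -2 ]
  [ 0  0   1   1 ]
  [ 0  0   0   1 ]
ρ2 ← ρ2 − ρ3
  [ 1  1  -1  -2 ]
  [ 0  0   1   0 ]
  [ 0  0   0   1 ]
ρ1 ← ρ1 + 2·ρ3
  [ 1  1  -1  0 ]
  [ 0  0   1  0 ]
  [ 0  0   0  1 ]
ρ1 ← ρ1 + ρ2
  [ 1  1  0  0 ]
  [ 0  0  1  0 ]
  [ 0  0  0  1 ]
The reduced form has 3 nonzero rows.

rank = 3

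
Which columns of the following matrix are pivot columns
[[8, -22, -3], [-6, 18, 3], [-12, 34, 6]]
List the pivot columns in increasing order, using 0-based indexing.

0, 1, 2

R1 ← 1/8·R1
  [   1  -11/4  -3/8 ]
  [  -6     18     3 ]
  [ -12     34     6 ]
R2 ← R2 + 6·R1
  [   1  -11/4  -3/8 ]
  [   0    3/2   3/4 ]
  [ -12     34     6 ]
R3 ← R3 + 12·R1
  [ 1  -11/4  -3/8 ]
  [ 0    3/2   3/4 ]
  [ 0      1   3/2 ]
R2 ← 2/3·R2
  [ 1  -11/4  -3/8 ]
  [ 0      1   1/2 ]
  [ 0      1   3/2 ]
R3 ← R3 − R2
  [ 1  -11/4  -3/8 ]
  [ 0      1   1/2 ]
  [ 0      0     1 ]
R2 ← R2 − 1/2·R3
  [ 1  -11/4  -3/8 ]
  [ 0      1     0 ]
  [ 0      0     1 ]
R1 ← R1 + 3/8·R3
  [ 1  -11/4  0 ]
  [ 0      1  0 ]
  [ 0      0  1 ]
R1 ← R1 + 11/4·R2
  [ 1  0  0 ]
  [ 0  1  0 ]
  [ 0  0  1 ]
Pivot columns are the columns containing a leading 1.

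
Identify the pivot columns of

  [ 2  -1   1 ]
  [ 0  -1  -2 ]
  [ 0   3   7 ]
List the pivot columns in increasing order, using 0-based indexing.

R1 → 1/2·R1
  [ 1  -1/2  1/2 ]
  [ 0    -1   -2 ]
  [ 0     3    7 ]
R2 → -1·R2
  [ 1  -1/2  1/2 ]
  [ 0     1    2 ]
  [ 0     3    7 ]
R3 → R3 − 3·R2
  [ 1  -1/2  1/2 ]
  [ 0     1    2 ]
  [ 0     0    1 ]
R2 → R2 − 2·R3
  [ 1  -1/2  1/2 ]
  [ 0     1    0 ]
  [ 0     0    1 ]
R1 → R1 − 1/2·R3
  [ 1  -1/2  0 ]
  [ 0     1  0 ]
  [ 0     0  1 ]
R1 → R1 + 1/2·R2
  [ 1  0  0 ]
  [ 0  1  0 ]
  [ 0  0  1 ]
Pivot columns are the columns containing a leading 1.

0, 1, 2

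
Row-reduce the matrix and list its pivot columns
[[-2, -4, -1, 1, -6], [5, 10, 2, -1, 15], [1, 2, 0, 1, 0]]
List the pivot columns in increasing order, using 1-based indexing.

1, 3, 5

r1 ← -1/2·r1
  [ 1   2  1/2  -1/2   3 ]
  [ 5  10    2    -1  15 ]
  [ 1   2    0     1   0 ]
r2 ← r2 − 5·r1
  [ 1  2   1/2  -1/2  3 ]
  [ 0  0  -1/2   3/2  0 ]
  [ 1  2     0     1  0 ]
r3 ← r3 − r1
  [ 1  2   1/2  -1/2   3 ]
  [ 0  0  -1/2   3/2   0 ]
  [ 0  0  -1/2   3/2  -3 ]
r2 ← -2·r2
  [ 1  2   1/2  -1/2   3 ]
  [ 0  0     1    -3   0 ]
  [ 0  0  -1/2   3/2  -3 ]
r3 ← r3 + 1/2·r2
  [ 1  2  1/2  -1/2   3 ]
  [ 0  0    1    -3   0 ]
  [ 0  0    0     0  -3 ]
r3 ← -1/3·r3
  [ 1  2  1/2  -1/2  3 ]
  [ 0  0    1    -3  0 ]
  [ 0  0    0     0  1 ]
r1 ← r1 − 3·r3
  [ 1  2  1/2  -1/2  0 ]
  [ 0  0    1    -3  0 ]
  [ 0  0    0     0  1 ]
r1 ← r1 − 1/2·r2
  [ 1  2  0   1  0 ]
  [ 0  0  1  -3  0 ]
  [ 0  0  0   0  1 ]
Pivot columns are the columns containing a leading 1.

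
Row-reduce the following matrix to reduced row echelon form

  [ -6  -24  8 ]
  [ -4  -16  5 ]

[[1, 4, 0], [0, 0, 1]]

ρ1 -> -1/6·ρ1
ρ2 -> ρ2 + 4·ρ1
ρ2 -> -3·ρ2
ρ1 -> ρ1 + 4/3·ρ2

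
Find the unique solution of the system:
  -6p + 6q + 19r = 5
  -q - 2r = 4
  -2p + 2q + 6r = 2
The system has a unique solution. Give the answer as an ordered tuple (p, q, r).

(-6, -2, -1)

Form the augmented matrix and row-reduce:
  [ -6   6  19  |  5 ]
  [  0  -1  -2  |  4 ]
  [ -2   2   6  |  2 ]
R1 ← -1/6·R1
  [  1  -1  -19/6  |  -5/6 ]
  [  0  -1     -2  |     4 ]
  [ -2   2      6  |     2 ]
R3 ← R3 + 2·R1
  [ 1  -1  -19/6  |  -5/6 ]
  [ 0  -1     -2  |     4 ]
  [ 0   0   -1/3  |   1/3 ]
R2 ← -1·R2
  [ 1  -1  -19/6  |  -5/6 ]
  [ 0   1      2  |    -4 ]
  [ 0   0   -1/3  |   1/3 ]
R3 ← -3·R3
  [ 1  -1  -19/6  |  -5/6 ]
  [ 0   1      2  |    -4 ]
  [ 0   0      1  |    -1 ]
R2 ← R2 − 2·R3
  [ 1  -1  -19/6  |  -5/6 ]
  [ 0   1      0  |    -2 ]
  [ 0   0      1  |    -1 ]
R1 ← R1 + 19/6·R3
  [ 1  -1  0  |  -4 ]
  [ 0   1  0  |  -2 ]
  [ 0   0  1  |  -1 ]
R1 ← R1 + R2
  [ 1  0  0  |  -6 ]
  [ 0  1  0  |  -2 ]
  [ 0  0  1  |  -1 ]
Reading off the last column: p = -6, q = -2, r = -1.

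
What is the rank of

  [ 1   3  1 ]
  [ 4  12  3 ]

rank = 2

ρ2 -> ρ2 − 4·ρ1
ρ2 -> -1·ρ2
ρ1 -> ρ1 − ρ2
The reduced form has 2 nonzero rows.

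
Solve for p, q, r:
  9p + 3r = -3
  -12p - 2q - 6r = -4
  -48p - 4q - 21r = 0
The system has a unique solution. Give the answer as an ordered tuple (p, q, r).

Form the augmented matrix and row-reduce:
  [   9   0    3  |  -3 ]
  [ -12  -2   -6  |  -4 ]
  [ -48  -4  -21  |   0 ]
R1 -> 1/9·R1
  [   1   0  1/3  |  -1/3 ]
  [ -12  -2   -6  |    -4 ]
  [ -48  -4  -21  |     0 ]
R2 -> R2 + 12·R1
  [   1   0  1/3  |  -1/3 ]
  [   0  -2   -2  |    -8 ]
  [ -48  -4  -21  |     0 ]
R3 -> R3 + 48·R1
  [ 1   0  1/3  |  -1/3 ]
  [ 0  -2   -2  |    -8 ]
  [ 0  -4   -5  |   -16 ]
R2 -> -1/2·R2
  [ 1   0  1/3  |  -1/3 ]
  [ 0   1    1  |     4 ]
  [ 0  -4   -5  |   -16 ]
R3 -> R3 + 4·R2
  [ 1  0  1/3  |  -1/3 ]
  [ 0  1    1  |     4 ]
  [ 0  0   -1  |     0 ]
R3 -> -1·R3
  [ 1  0  1/3  |  -1/3 ]
  [ 0  1    1  |     4 ]
  [ 0  0    1  |     0 ]
R2 -> R2 − R3
  [ 1  0  1/3  |  -1/3 ]
  [ 0  1    0  |     4 ]
  [ 0  0    1  |     0 ]
R1 -> R1 − 1/3·R3
  [ 1  0  0  |  -1/3 ]
  [ 0  1  0  |     4 ]
  [ 0  0  1  |     0 ]
Reading off the last column: p = -1/3, q = 4, r = 0.

(-1/3, 4, 0)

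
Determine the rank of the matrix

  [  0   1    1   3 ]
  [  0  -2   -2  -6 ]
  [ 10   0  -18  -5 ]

rank = 2

R1 <-> R3
  [ 10   0  -18  -5 ]
  [  0  -2   -2  -6 ]
  [  0   1    1   3 ]
R1 := 1/10·R1
  [ 1   0  -9/5  -1/2 ]
  [ 0  -2    -2    -6 ]
  [ 0   1     1     3 ]
R2 := -1/2·R2
  [ 1  0  -9/5  -1/2 ]
  [ 0  1     1     3 ]
  [ 0  1     1     3 ]
R3 := R3 − R2
  [ 1  0  -9/5  -1/2 ]
  [ 0  1     1     3 ]
  [ 0  0     0     0 ]
The reduced form has 2 nonzero rows.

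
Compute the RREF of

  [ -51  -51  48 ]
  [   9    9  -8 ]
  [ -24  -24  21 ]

[[1, 1, 0], [0, 0, 1], [0, 0, 0]]

Multiply r1 by -1/51.
  [   1    1  -16/17 ]
  [   9    9      -8 ]
  [ -24  -24      21 ]
Subtract 9 times r1 from r2.
  [   1    1  -16/17 ]
  [   0    0    8/17 ]
  [ -24  -24      21 ]
Add 24 times r1 to r3.
  [ 1  1  -16/17 ]
  [ 0  0    8/17 ]
  [ 0  0  -27/17 ]
Multiply r2 by 17/8.
  [ 1  1  -16/17 ]
  [ 0  0       1 ]
  [ 0  0  -27/17 ]
Add 27/17 times r2 to r3.
  [ 1  1  -16/17 ]
  [ 0  0       1 ]
  [ 0  0       0 ]
Add 16/17 times r2 to r1.
  [ 1  1  0 ]
  [ 0  0  1 ]
  [ 0  0  0 ]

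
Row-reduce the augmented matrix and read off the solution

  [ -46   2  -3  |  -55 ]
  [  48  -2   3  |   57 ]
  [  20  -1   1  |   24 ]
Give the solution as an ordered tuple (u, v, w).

R1 → -1/46·R1
R2 → R2 − 48·R1
R3 → R3 − 20·R1
R2 → 23/2·R2
R3 → R3 + 3/23·R2
R3 → -2·R3
R2 → R2 + 3/2·R3
R1 → R1 − 3/46·R3
R1 → R1 + 1/23·R2
Reading off the last column: u = 1, v = -3, w = 1.

(1, -3, 1)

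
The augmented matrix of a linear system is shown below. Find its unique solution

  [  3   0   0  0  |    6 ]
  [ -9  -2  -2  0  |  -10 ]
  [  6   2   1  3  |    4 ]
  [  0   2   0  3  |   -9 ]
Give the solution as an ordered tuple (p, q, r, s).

Multiply ρ1 by 1/3.
  [  1   0   0  0  |    2 ]
  [ -9  -2  -2  0  |  -10 ]
  [  6   2   1  3  |    4 ]
  [  0   2   0  3  |   -9 ]
Add 9 times ρ1 to ρ2.
  [ 1   0   0  0  |   2 ]
  [ 0  -2  -2  0  |   8 ]
  [ 6   2   1  3  |   4 ]
  [ 0   2   0  3  |  -9 ]
Subtract 6 times ρ1 from ρ3.
  [ 1   0   0  0  |   2 ]
  [ 0  -2  -2  0  |   8 ]
  [ 0   2   1  3  |  -8 ]
  [ 0   2   0  3  |  -9 ]
Multiply ρ2 by -1/2.
  [ 1  0  0  0  |   2 ]
  [ 0  1  1  0  |  -4 ]
  [ 0  2  1  3  |  -8 ]
  [ 0  2  0  3  |  -9 ]
Subtract 2 times ρ2 from ρ3.
  [ 1  0   0  0  |   2 ]
  [ 0  1   1  0  |  -4 ]
  [ 0  0  -1  3  |   0 ]
  [ 0  2   0  3  |  -9 ]
Subtract 2 times ρ2 from ρ4.
  [ 1  0   0  0  |   2 ]
  [ 0  1   1  0  |  -4 ]
  [ 0  0  -1  3  |   0 ]
  [ 0  0  -2  3  |  -1 ]
Multiply ρ3 by -1.
  [ 1  0   0   0  |   2 ]
  [ 0  1   1   0  |  -4 ]
  [ 0  0   1  -3  |   0 ]
  [ 0  0  -2   3  |  -1 ]
Add 2 times ρ3 to ρ4.
  [ 1  0  0   0  |   2 ]
  [ 0  1  1   0  |  -4 ]
  [ 0  0  1  -3  |   0 ]
  [ 0  0  0  -3  |  -1 ]
Multiply ρ4 by -1/3.
  [ 1  0  0   0  |    2 ]
  [ 0  1  1   0  |   -4 ]
  [ 0  0  1  -3  |    0 ]
  [ 0  0  0   1  |  1/3 ]
Add 3 times ρ4 to ρ3.
  [ 1  0  0  0  |    2 ]
  [ 0  1  1  0  |   -4 ]
  [ 0  0  1  0  |    1 ]
  [ 0  0  0  1  |  1/3 ]
Subtract ρ3 from ρ2.
  [ 1  0  0  0  |    2 ]
  [ 0  1  0  0  |   -5 ]
  [ 0  0  1  0  |    1 ]
  [ 0  0  0  1  |  1/3 ]
Reading off the last column: p = 2, q = -5, r = 1, s = 1/3.

(2, -5, 1, 1/3)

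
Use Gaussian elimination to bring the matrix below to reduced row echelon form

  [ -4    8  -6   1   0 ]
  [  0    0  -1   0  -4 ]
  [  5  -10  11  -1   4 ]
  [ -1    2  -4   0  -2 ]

Multiply ρ1 by -1/4.
Subtract 5 times ρ1 from ρ3.
Add ρ1 to ρ4.
Multiply ρ2 by -1.
Subtract 7/2 times ρ2 from ρ3.
Add 5/2 times ρ2 to ρ4.
Multiply ρ3 by 4.
Add 1/4 times ρ3 to ρ4.
Multiply ρ4 by -1/2.
Add 40 times ρ4 to ρ3.
Subtract 4 times ρ4 from ρ2.
Add 1/4 times ρ3 to ρ1.
Subtract 3/2 times ρ2 from ρ1.

[[1, -2, 0, 0, 0], [0, 0, 1, 0, 0], [0, 0, 0, 1, 0], [0, 0, 0, 0, 1]]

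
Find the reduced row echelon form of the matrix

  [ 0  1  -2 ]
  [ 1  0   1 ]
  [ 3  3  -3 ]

[[1, 0, 1], [0, 1, -2], [0, 0, 0]]

R1 <=> R2
R3 ← R3 − 3·R1
R3 ← R3 − 3·R2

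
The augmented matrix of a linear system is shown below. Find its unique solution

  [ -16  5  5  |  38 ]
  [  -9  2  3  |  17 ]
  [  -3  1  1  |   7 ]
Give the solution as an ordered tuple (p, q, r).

Multiply ρ1 by -1/16.
  [  1  -5/16  -5/16  |  -19/8 ]
  [ -9      2      3  |     17 ]
  [ -3      1      1  |      7 ]
Add 9 times ρ1 to ρ2.
  [  1   -5/16  -5/16  |  -19/8 ]
  [  0  -13/16   3/16  |  -35/8 ]
  [ -3       1      1  |      7 ]
Add 3 times ρ1 to ρ3.
  [ 1   -5/16  -5/16  |  -19/8 ]
  [ 0  -13/16   3/16  |  -35/8 ]
  [ 0    1/16   1/16  |   -1/8 ]
Multiply ρ2 by -16/13.
  [ 1  -5/16  -5/16  |  -19/8 ]
  [ 0      1  -3/13  |  70/13 ]
  [ 0   1/16   1/16  |   -1/8 ]
Subtract 1/16 times ρ2 from ρ3.
  [ 1  -5/16  -5/16  |  -19/8 ]
  [ 0      1  -3/13  |  70/13 ]
  [ 0      0   1/13  |  -6/13 ]
Multiply ρ3 by 13.
  [ 1  -5/16  -5/16  |  -19/8 ]
  [ 0      1  -3/13  |  70/13 ]
  [ 0      0      1  |     -6 ]
Add 3/13 times ρ3 to ρ2.
  [ 1  -5/16  -5/16  |  -19/8 ]
  [ 0      1      0  |      4 ]
  [ 0      0      1  |     -6 ]
Add 5/16 times ρ3 to ρ1.
  [ 1  -5/16  0  |  -17/4 ]
  [ 0      1  0  |      4 ]
  [ 0      0  1  |     -6 ]
Add 5/16 times ρ2 to ρ1.
  [ 1  0  0  |  -3 ]
  [ 0  1  0  |   4 ]
  [ 0  0  1  |  -6 ]
Reading off the last column: p = -3, q = 4, r = -6.

(-3, 4, -6)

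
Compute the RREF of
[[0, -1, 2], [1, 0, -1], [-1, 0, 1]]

[[1, 0, -1], [0, 1, -2], [0, 0, 0]]

r1 <-> r2
  [  1   0  -1 ]
  [  0  -1   2 ]
  [ -1   0   1 ]
r3 -> r3 + r1
  [ 1   0  -1 ]
  [ 0  -1   2 ]
  [ 0   0   0 ]
r2 -> -1·r2
  [ 1  0  -1 ]
  [ 0  1  -2 ]
  [ 0  0   0 ]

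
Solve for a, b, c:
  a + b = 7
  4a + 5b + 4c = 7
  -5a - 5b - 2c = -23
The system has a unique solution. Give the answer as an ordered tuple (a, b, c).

(4, 3, -6)

Form the augmented matrix and row-reduce:
  [  1   1   0  |    7 ]
  [  4   5   4  |    7 ]
  [ -5  -5  -2  |  -23 ]
R2 ← R2 − 4·R1
  [  1   1   0  |    7 ]
  [  0   1   4  |  -21 ]
  [ -5  -5  -2  |  -23 ]
R3 ← R3 + 5·R1
  [ 1  1   0  |    7 ]
  [ 0  1   4  |  -21 ]
  [ 0  0  -2  |   12 ]
R3 ← -1/2·R3
  [ 1  1  0  |    7 ]
  [ 0  1  4  |  -21 ]
  [ 0  0  1  |   -6 ]
R2 ← R2 − 4·R3
  [ 1  1  0  |   7 ]
  [ 0  1  0  |   3 ]
  [ 0  0  1  |  -6 ]
R1 ← R1 − R2
  [ 1  0  0  |   4 ]
  [ 0  1  0  |   3 ]
  [ 0  0  1  |  -6 ]
Reading off the last column: a = 4, b = 3, c = -6.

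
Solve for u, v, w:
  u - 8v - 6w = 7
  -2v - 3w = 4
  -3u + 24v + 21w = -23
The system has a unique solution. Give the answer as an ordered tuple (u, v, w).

Form the augmented matrix and row-reduce:
  [  1  -8  -6  |    7 ]
  [  0  -2  -3  |    4 ]
  [ -3  24  21  |  -23 ]
Add 3 times r1 to r3.
  [ 1  -8  -6  |   7 ]
  [ 0  -2  -3  |   4 ]
  [ 0   0   3  |  -2 ]
Multiply r2 by -1/2.
  [ 1  -8   -6  |   7 ]
  [ 0   1  3/2  |  -2 ]
  [ 0   0    3  |  -2 ]
Multiply r3 by 1/3.
  [ 1  -8   -6  |     7 ]
  [ 0   1  3/2  |    -2 ]
  [ 0   0    1  |  -2/3 ]
Subtract 3/2 times r3 from r2.
  [ 1  -8  -6  |     7 ]
  [ 0   1   0  |    -1 ]
  [ 0   0   1  |  -2/3 ]
Add 6 times r3 to r1.
  [ 1  -8  0  |     3 ]
  [ 0   1  0  |    -1 ]
  [ 0   0  1  |  -2/3 ]
Add 8 times r2 to r1.
  [ 1  0  0  |    -5 ]
  [ 0  1  0  |    -1 ]
  [ 0  0  1  |  -2/3 ]
Reading off the last column: u = -5, v = -1, w = -2/3.

(-5, -1, -2/3)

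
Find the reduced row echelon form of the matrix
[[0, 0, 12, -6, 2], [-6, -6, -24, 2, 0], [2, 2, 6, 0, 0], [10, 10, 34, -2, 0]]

ρ1 <-> ρ2
  [ -6  -6  -24   2  0 ]
  [  0   0   12  -6  2 ]
  [  2   2    6   0  0 ]
  [ 10  10   34  -2  0 ]
ρ1 -> -1/6·ρ1
  [  1   1   4  -1/3  0 ]
  [  0   0  12    -6  2 ]
  [  2   2   6     0  0 ]
  [ 10  10  34    -2  0 ]
ρ3 -> ρ3 − 2·ρ1
  [  1   1   4  -1/3  0 ]
  [  0   0  12    -6  2 ]
  [  0   0  -2   2/3  0 ]
  [ 10  10  34    -2  0 ]
ρ4 -> ρ4 − 10·ρ1
  [ 1  1   4  -1/3  0 ]
  [ 0  0  12    -6  2 ]
  [ 0  0  -2   2/3  0 ]
  [ 0  0  -6   4/3  0 ]
ρ2 -> 1/12·ρ2
  [ 1  1   4  -1/3    0 ]
  [ 0  0   1  -1/2  1/6 ]
  [ 0  0  -2   2/3    0 ]
  [ 0  0  -6   4/3    0 ]
ρ3 -> ρ3 + 2·ρ2
  [ 1  1   4  -1/3    0 ]
  [ 0  0   1  -1/2  1/6 ]
  [ 0  0   0  -1/3  1/3 ]
  [ 0  0  -6   4/3    0 ]
ρ4 -> ρ4 + 6·ρ2
  [ 1  1  4  -1/3    0 ]
  [ 0  0  1  -1/2  1/6 ]
  [ 0  0  0  -1/3  1/3 ]
  [ 0  0  0  -5/3    1 ]
ρ3 -> -3·ρ3
  [ 1  1  4  -1/3    0 ]
  [ 0  0  1  -1/2  1/6 ]
  [ 0  0  0     1   -1 ]
  [ 0  0  0  -5/3    1 ]
ρ4 -> ρ4 + 5/3·ρ3
  [ 1  1  4  -1/3     0 ]
  [ 0  0  1  -1/2   1/6 ]
  [ 0  0  0     1    -1 ]
  [ 0  0  0     0  -2/3 ]
ρ4 -> -3/2·ρ4
  [ 1  1  4  -1/3    0 ]
  [ 0  0  1  -1/2  1/6 ]
  [ 0  0  0     1   -1 ]
  [ 0  0  0     0    1 ]
ρ3 -> ρ3 + ρ4
  [ 1  1  4  -1/3    0 ]
  [ 0  0  1  -1/2  1/6 ]
  [ 0  0  0     1    0 ]
  [ 0  0  0     0    1 ]
ρ2 -> ρ2 − 1/6·ρ4
  [ 1  1  4  -1/3  0 ]
  [ 0  0  1  -1/2  0 ]
  [ 0  0  0     1  0 ]
  [ 0  0  0     0  1 ]
ρ2 -> ρ2 + 1/2·ρ3
  [ 1  1  4  -1/3  0 ]
  [ 0  0  1     0  0 ]
  [ 0  0  0     1  0 ]
  [ 0  0  0     0  1 ]
ρ1 -> ρ1 + 1/3·ρ3
  [ 1  1  4  0  0 ]
  [ 0  0  1  0  0 ]
  [ 0  0  0  1  0 ]
  [ 0  0  0  0  1 ]
ρ1 -> ρ1 − 4·ρ2
  [ 1  1  0  0  0 ]
  [ 0  0  1  0  0 ]
  [ 0  0  0  1  0 ]
  [ 0  0  0  0  1 ]

[[1, 1, 0, 0, 0], [0, 0, 1, 0, 0], [0, 0, 0, 1, 0], [0, 0, 0, 0, 1]]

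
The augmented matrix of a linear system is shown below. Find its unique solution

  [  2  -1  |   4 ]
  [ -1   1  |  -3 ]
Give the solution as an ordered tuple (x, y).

R1 -> 1/2·R1
  [  1  -1/2  |   2 ]
  [ -1     1  |  -3 ]
R2 -> R2 + R1
  [ 1  -1/2  |   2 ]
  [ 0   1/2  |  -1 ]
R2 -> 2·R2
  [ 1  -1/2  |   2 ]
  [ 0     1  |  -2 ]
R1 -> R1 + 1/2·R2
  [ 1  0  |   1 ]
  [ 0  1  |  -2 ]
Reading off the last column: x = 1, y = -2.

(1, -2)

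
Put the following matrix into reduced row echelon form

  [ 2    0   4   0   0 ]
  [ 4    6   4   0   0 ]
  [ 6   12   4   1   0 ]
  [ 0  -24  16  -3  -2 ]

[[1, 0, 2, 0, 0], [0, 1, -2/3, 0, 0], [0, 0, 0, 1, 0], [0, 0, 0, 0, 1]]

Multiply R1 by 1/2.
  [ 1    0   2   0   0 ]
  [ 4    6   4   0   0 ]
  [ 6   12   4   1   0 ]
  [ 0  -24  16  -3  -2 ]
Subtract 4 times R1 from R2.
  [ 1    0   2   0   0 ]
  [ 0    6  -4   0   0 ]
  [ 6   12   4   1   0 ]
  [ 0  -24  16  -3  -2 ]
Subtract 6 times R1 from R3.
  [ 1    0   2   0   0 ]
  [ 0    6  -4   0   0 ]
  [ 0   12  -8   1   0 ]
  [ 0  -24  16  -3  -2 ]
Multiply R2 by 1/6.
  [ 1    0     2   0   0 ]
  [ 0    1  -2/3   0   0 ]
  [ 0   12    -8   1   0 ]
  [ 0  -24    16  -3  -2 ]
Subtract 12 times R2 from R3.
  [ 1    0     2   0   0 ]
  [ 0    1  -2/3   0   0 ]
  [ 0    0     0   1   0 ]
  [ 0  -24    16  -3  -2 ]
Add 24 times R2 to R4.
  [ 1  0     2   0   0 ]
  [ 0  1  -2/3   0   0 ]
  [ 0  0     0   1   0 ]
  [ 0  0     0  -3  -2 ]
Add 3 times R3 to R4.
  [ 1  0     2  0   0 ]
  [ 0  1  -2/3  0   0 ]
  [ 0  0     0  1   0 ]
  [ 0  0     0  0  -2 ]
Multiply R4 by -1/2.
  [ 1  0     2  0  0 ]
  [ 0  1  -2/3  0  0 ]
  [ 0  0     0  1  0 ]
  [ 0  0     0  0  1 ]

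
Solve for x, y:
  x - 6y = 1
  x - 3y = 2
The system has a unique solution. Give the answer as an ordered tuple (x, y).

(3, 1/3)

Form the augmented matrix and row-reduce:
  [ 1  -6  |  1 ]
  [ 1  -3  |  2 ]
r2 -> r2 − r1
r2 -> 1/3·r2
r1 -> r1 + 6·r2
Reading off the last column: x = 3, y = 1/3.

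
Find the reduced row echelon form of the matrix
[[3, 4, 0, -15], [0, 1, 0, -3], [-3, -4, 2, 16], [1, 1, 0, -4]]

[[1, 0, 0, -1], [0, 1, 0, -3], [0, 0, 1, 1/2], [0, 0, 0, 0]]

Multiply R1 by 1/3.
Add 3 times R1 to R3.
Subtract R1 from R4.
Add 1/3 times R2 to R4.
Multiply R3 by 1/2.
Subtract 4/3 times R2 from R1.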